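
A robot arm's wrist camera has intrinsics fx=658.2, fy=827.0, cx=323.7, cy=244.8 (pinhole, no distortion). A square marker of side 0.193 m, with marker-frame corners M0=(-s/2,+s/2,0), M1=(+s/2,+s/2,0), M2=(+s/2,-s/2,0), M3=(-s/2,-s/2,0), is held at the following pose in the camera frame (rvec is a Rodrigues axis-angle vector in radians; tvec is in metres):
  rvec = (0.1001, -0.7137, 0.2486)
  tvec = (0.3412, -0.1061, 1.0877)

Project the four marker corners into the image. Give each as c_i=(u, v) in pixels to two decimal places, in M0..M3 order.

c0=(481.66, 219.50) c1=(544.52, 248.78) c2=(573.37, 114.82) c3=(514.02, 68.87)

Intrinsics K: fx=658.2, fy=827.0, cx=323.7, cy=244.8
Marker side s = 0.193 m; corners in marker frame (Z=0):
  M0 = (-0.0965, +0.0965, 0)
  M1 = (+0.0965, +0.0965, 0)
  M2 = (+0.0965, -0.0965, 0)
  M3 = (-0.0965, -0.0965, 0)
rvec = (0.1001, -0.7137, 0.2486), |rvec| = θ = 0.76236 rad = 43.680°
Rodrigues: sinθ=0.69063, 1−cosθ=0.27679; R = I + sinθ·[k]× + (1−cosθ)·[k]×²:
    [+0.72798 -0.25923 -0.63470]
    [+0.19119 +0.96579 -0.17518]
    [+0.65840 +0.00618 +0.75264]
t = (0.3412, -0.1061, 1.0877) m
M0: Pc = R·M0+t = (+0.24593, -0.03135, +1.02476); u = 658.2·(+0.24593)/1.02476 + 323.7 = 481.6623, v = 827.0·(-0.03135)/1.02476 + 244.8 = 219.4998
M1: Pc = R·M1+t = (+0.38643, +0.00555, +1.15183); u = 658.2·(+0.38643)/1.15183 + 323.7 = 544.5229, v = 827.0·(+0.00555)/1.15183 + 244.8 = 248.7838
M2: Pc = R·M2+t = (+0.43647, -0.18085, +1.15064); u = 658.2·(+0.43647)/1.15064 + 323.7 = 573.3718, v = 827.0·(-0.18085)/1.15064 + 244.8 = 114.8176
M3: Pc = R·M3+t = (+0.29597, -0.21775, +1.02357); u = 658.2·(+0.29597)/1.02357 + 323.7 = 514.0193, v = 827.0·(-0.21775)/1.02357 + 244.8 = 68.8682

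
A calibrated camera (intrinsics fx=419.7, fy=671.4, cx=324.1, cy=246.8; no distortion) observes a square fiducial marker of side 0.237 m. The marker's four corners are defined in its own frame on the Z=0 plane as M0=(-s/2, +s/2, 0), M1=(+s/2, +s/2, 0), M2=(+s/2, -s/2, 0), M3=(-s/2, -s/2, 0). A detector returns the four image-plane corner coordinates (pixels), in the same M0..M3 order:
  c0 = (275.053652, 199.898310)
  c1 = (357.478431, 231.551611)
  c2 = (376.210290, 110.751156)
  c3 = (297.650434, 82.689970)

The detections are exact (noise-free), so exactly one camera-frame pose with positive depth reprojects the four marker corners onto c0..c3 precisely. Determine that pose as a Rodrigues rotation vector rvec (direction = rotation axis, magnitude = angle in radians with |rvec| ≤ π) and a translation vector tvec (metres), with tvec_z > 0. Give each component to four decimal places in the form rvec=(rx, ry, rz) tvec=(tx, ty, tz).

rvec=(-0.2778, 0.0532, 0.2491) tvec=(0.0069, -0.1646, 1.1975)

Intrinsics K: fx=419.7, fy=671.4, cx=324.1, cy=246.8
Marker side s = 0.237 m; corners in marker frame (Z=0):
  M0 = (-0.1185, +0.1185, 0)
  M1 = (+0.1185, +0.1185, 0)
  M2 = (+0.1185, -0.1185, 0)
  M3 = (-0.1185, -0.1185, 0)
Detected image corners:
  c0 = (275.053652, 199.898310) px
  c1 = (357.478431, 231.551611) px
  c2 = (376.210290, 110.751156) px
  c3 = (297.650434, 82.689970) px
Planar DLT: solve 8×8 A·h = b for H (H[2,2]=1):
  H  [+315.93400 -159.45779 +326.52595]
  H  [+114.54899 +467.52942 +154.53689]
  H  [-0.07190 -0.22106 +1.00000]
B = K⁻¹H; ‖b₁‖=0.835056, ‖b₂‖=0.835056; λ = 2/(‖b₁‖+‖b₂‖) = 1.197525, sign → tz>0 ⇒ λ=+1.197525
r₁ = λ·B[:,0] = (+0.96794,+0.23596,-0.08610); r₂ = λ·B[:,1] = (-0.25056,+0.93121,-0.26472)
r₃ = r₁×r₂ = (+0.01771,+0.27781,+0.96047); SVD([r₁ r₂ r₃]) → R = UVᵀ:
  R  [+0.96794 -0.25056 +0.01771]
  R  [+0.23596 +0.93121 +0.27781]
  R  [-0.08610 -0.26472 +0.96047]
t = (+0.00692, -0.16456, +1.19752) m
tr R = 2.859619; θ = arccos((tr R − 1)/2) = 0.376902 rad = 21.595°
axis k = ((R−Rᵀ)₃₂, (R−Rᵀ)₁₃, (R−Rᵀ)₂₁) / (2 sinθ) = (-0.737052, +0.141039, +0.660956)
rvec = θ·k = (-0.277796, +0.053158, +0.249115)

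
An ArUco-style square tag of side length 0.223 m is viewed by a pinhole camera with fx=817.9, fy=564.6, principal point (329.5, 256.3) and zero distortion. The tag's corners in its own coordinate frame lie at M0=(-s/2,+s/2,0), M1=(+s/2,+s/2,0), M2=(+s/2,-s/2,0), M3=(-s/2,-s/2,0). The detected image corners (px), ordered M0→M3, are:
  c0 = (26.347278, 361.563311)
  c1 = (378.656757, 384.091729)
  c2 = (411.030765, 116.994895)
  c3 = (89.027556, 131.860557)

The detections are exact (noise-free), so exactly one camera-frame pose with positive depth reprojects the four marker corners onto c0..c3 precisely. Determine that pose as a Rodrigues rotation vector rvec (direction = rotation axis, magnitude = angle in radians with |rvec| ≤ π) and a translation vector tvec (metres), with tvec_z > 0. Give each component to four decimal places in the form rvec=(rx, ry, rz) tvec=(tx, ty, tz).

Intrinsics K: fx=817.9, fy=564.6, cx=329.5, cy=256.3
Marker side s = 0.223 m; corners in marker frame (Z=0):
  M0 = (-0.1115, +0.1115, 0)
  M1 = (+0.1115, +0.1115, 0)
  M2 = (+0.1115, -0.1115, 0)
  M3 = (-0.1115, -0.1115, 0)
Detected image corners:
  c0 = (26.347278, 361.563311) px
  c1 = (378.656757, 384.091729) px
  c2 = (411.030765, 116.994895) px
  c3 = (89.027556, 131.860557) px
Planar DLT: solve 8×8 A·h = b for H (H[2,2]=1):
  H  [+1357.13576 -330.67396 +215.03816]
  H  [-153.40037 +984.05246 +241.60019]
  H  [-0.66740 -0.49716 +1.00000]
B = K⁻¹H; ‖b₁‖=2.040639, ‖b₂‖=2.040639; λ = 2/(‖b₁‖+‖b₂‖) = 0.490043, sign → tz>0 ⇒ λ=+0.490043
r₁ = λ·B[:,0] = (+0.94488,+0.01532,-0.32705); r₂ = λ·B[:,1] = (-0.09997,+0.96470,-0.24363)
r₃ = r₁×r₂ = (+0.31178,+0.26290,+0.91306); SVD([r₁ r₂ r₃]) → R = UVᵀ:
  R  [+0.94488 -0.09997 +0.31178]
  R  [+0.01532 +0.96470 +0.26290]
  R  [-0.32705 -0.24363 +0.91306]
t = (-0.06858, -0.01276, +0.49004) m
tr R = 2.822644; θ = arccos((tr R − 1)/2) = 0.424313 rad = 24.311°
axis k = ((R−Rᵀ)₃₂, (R−Rᵀ)₁₃, (R−Rᵀ)₂₁) / (2 sinθ) = (-0.615178, +0.775854, +0.140025)
rvec = θ·k = (-0.261028, +0.329205, +0.059415)

rvec=(-0.2610, 0.3292, 0.0594) tvec=(-0.0686, -0.0128, 0.4900)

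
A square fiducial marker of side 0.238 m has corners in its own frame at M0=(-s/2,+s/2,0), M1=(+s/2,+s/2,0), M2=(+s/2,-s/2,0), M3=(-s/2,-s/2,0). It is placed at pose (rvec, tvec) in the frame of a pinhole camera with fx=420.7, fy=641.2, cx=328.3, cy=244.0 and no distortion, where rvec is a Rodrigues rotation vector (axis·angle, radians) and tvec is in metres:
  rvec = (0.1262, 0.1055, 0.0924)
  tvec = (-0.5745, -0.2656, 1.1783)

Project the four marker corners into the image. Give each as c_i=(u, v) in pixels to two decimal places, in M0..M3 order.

Intrinsics K: fx=420.7, fy=641.2, cx=328.3, cy=244.0
Marker side s = 0.238 m; corners in marker frame (Z=0):
  M0 = (-0.1190, +0.1190, 0)
  M1 = (+0.1190, +0.1190, 0)
  M2 = (+0.1190, -0.1190, 0)
  M3 = (-0.1190, -0.1190, 0)
rvec = (0.1262, 0.1055, 0.0924), |rvec| = θ = 0.18866 rad = 10.810°
Rodrigues: sinθ=0.18755, 1−cosθ=0.01774; R = I + sinθ·[k]× + (1−cosθ)·[k]×²:
    [+0.99020 -0.08522 +0.11069]
    [+0.09849 +0.98780 -0.12059]
    [-0.09906 +0.13031 +0.98651]
t = (-0.5745, -0.2656, 1.1783) m
M0: Pc = R·M0+t = (-0.70247, -0.15977, +1.20560); u = 420.7·(-0.70247)/1.20560 + 328.3 = 83.1674, v = 641.2·(-0.15977)/1.20560 + 244.0 = 159.0249
M1: Pc = R·M1+t = (-0.46681, -0.13633, +1.18202); u = 420.7·(-0.46681)/1.18202 + 328.3 = 162.1555, v = 641.2·(-0.13633)/1.18202 + 244.0 = 170.0457
M2: Pc = R·M2+t = (-0.44653, -0.37143, +1.15100); u = 420.7·(-0.44653)/1.15100 + 328.3 = 165.0916, v = 641.2·(-0.37143)/1.15100 + 244.0 = 37.0852
M3: Pc = R·M3+t = (-0.68219, -0.39487, +1.17458); u = 420.7·(-0.68219)/1.17458 + 328.3 = 83.9589, v = 641.2·(-0.39487)/1.17458 + 244.0 = 28.4423

c0=(83.17, 159.02) c1=(162.16, 170.05) c2=(165.09, 37.09) c3=(83.96, 28.44)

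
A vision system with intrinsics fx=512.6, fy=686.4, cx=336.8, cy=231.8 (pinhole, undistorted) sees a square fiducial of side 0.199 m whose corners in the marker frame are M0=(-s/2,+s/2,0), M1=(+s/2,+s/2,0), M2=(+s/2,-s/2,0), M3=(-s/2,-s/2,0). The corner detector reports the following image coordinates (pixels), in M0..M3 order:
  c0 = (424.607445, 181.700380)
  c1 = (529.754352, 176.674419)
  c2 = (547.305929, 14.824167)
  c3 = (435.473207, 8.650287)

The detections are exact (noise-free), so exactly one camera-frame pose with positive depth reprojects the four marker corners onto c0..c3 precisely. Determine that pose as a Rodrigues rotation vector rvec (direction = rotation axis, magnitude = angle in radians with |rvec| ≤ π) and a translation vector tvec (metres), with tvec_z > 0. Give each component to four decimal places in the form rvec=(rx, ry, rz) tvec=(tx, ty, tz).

rvec=(0.2997, -0.2870, -0.0107) tvec=(0.2407, -0.1609, 0.8279)

Intrinsics K: fx=512.6, fy=686.4, cx=336.8, cy=231.8
Marker side s = 0.199 m; corners in marker frame (Z=0):
  M0 = (-0.0995, +0.0995, 0)
  M1 = (+0.0995, +0.0995, 0)
  M2 = (+0.0995, -0.0995, 0)
  M3 = (-0.0995, -0.0995, 0)
Detected image corners:
  c0 = (424.607445, 181.700380) px
  c1 = (529.754352, 176.674419) px
  c2 = (547.305929, 14.824167) px
  c3 = (435.473207, 8.650287) px
Planar DLT: solve 8×8 A·h = b for H (H[2,2]=1):
  H  [+706.76718 +99.25382 +485.84286]
  H  [+33.86387 +874.27016 +98.41709]
  H  [+0.33489 +0.35354 +1.00000]
B = K⁻¹H; ‖b₁‖=1.207858, ‖b₂‖=1.207858; λ = 2/(‖b₁‖+‖b₂‖) = 0.827912, sign → tz>0 ⇒ λ=+0.827912
r₁ = λ·B[:,0] = (+0.95934,-0.05279,+0.27726); r₂ = λ·B[:,1] = (-0.03201,+0.95567,+0.29270)
r₃ = r₁×r₂ = (-0.28042,-0.28967,+0.91512); SVD([r₁ r₂ r₃]) → R = UVᵀ:
  R  [+0.95934 -0.03201 -0.28042]
  R  [-0.05279 +0.95567 -0.28967]
  R  [+0.27726 +0.29270 +0.91512]
t = (+0.24072, -0.16088, +0.82791) m
tr R = 2.830137; θ = arccos((tr R − 1)/2) = 0.415119 rad = 23.785°
axis k = ((R−Rᵀ)₃₂, (R−Rᵀ)₁₃, (R−Rᵀ)₂₁) / (2 sinθ) = (+0.722013, -0.691400, -0.025760)
rvec = θ·k = (+0.299721, -0.287013, -0.010693)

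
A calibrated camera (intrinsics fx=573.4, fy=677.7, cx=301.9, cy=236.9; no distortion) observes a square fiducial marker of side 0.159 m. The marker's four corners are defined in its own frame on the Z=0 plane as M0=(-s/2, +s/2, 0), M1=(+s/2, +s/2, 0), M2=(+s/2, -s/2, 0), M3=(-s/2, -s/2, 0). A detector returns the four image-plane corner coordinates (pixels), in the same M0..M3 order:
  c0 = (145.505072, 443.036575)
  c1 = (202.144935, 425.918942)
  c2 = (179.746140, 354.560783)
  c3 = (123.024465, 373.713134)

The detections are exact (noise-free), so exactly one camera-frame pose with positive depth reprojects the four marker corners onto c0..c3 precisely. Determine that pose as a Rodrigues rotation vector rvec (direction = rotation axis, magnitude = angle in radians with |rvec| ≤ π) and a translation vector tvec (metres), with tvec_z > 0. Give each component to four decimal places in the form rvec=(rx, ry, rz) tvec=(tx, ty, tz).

Intrinsics K: fx=573.4, fy=677.7, cx=301.9, cy=236.9
Marker side s = 0.159 m; corners in marker frame (Z=0):
  M0 = (-0.0795, +0.0795, 0)
  M1 = (+0.0795, +0.0795, 0)
  M2 = (+0.0795, -0.0795, 0)
  M3 = (-0.0795, -0.0795, 0)
Detected image corners:
  c0 = (145.505072, 443.036575) px
  c1 = (202.144935, 425.918942) px
  c2 = (179.746140, 354.560783) px
  c3 = (123.024465, 373.713134) px
Planar DLT: solve 8×8 A·h = b for H (H[2,2]=1):
  H  [+329.98398 +153.09983 +162.30365]
  H  [-179.08829 +471.69758 +399.63059]
  H  [-0.16296 +0.07359 +1.00000]
B = K⁻¹H; ‖b₁‖=0.711914, ‖b₂‖=0.711914; λ = 2/(‖b₁‖+‖b₂‖) = 1.404663, sign → tz>0 ⇒ λ=+1.404663
r₁ = λ·B[:,0] = (+0.92888,-0.29118,-0.22890); r₂ = λ·B[:,1] = (+0.32062,+0.94155,+0.10337)
r₃ = r₁×r₂ = (+0.18542,-0.16941,+0.96795); SVD([r₁ r₂ r₃]) → R = UVᵀ:
  R  [+0.92888 +0.32062 +0.18542]
  R  [-0.29118 +0.94155 -0.16941]
  R  [-0.22890 +0.10337 +0.96795]
t = (-0.34197, +0.33729, +1.40466) m
tr R = 2.838377; θ = arccos((tr R − 1)/2) = 0.404782 rad = 23.192°
axis k = ((R−Rᵀ)₃₂, (R−Rᵀ)₁₃, (R−Rᵀ)₂₁) / (2 sinθ) = (+0.346327, +0.526023, -0.776760)
rvec = θ·k = (+0.140187, +0.212925, -0.314419)

rvec=(0.1402, 0.2129, -0.3144) tvec=(-0.3420, 0.3373, 1.4047)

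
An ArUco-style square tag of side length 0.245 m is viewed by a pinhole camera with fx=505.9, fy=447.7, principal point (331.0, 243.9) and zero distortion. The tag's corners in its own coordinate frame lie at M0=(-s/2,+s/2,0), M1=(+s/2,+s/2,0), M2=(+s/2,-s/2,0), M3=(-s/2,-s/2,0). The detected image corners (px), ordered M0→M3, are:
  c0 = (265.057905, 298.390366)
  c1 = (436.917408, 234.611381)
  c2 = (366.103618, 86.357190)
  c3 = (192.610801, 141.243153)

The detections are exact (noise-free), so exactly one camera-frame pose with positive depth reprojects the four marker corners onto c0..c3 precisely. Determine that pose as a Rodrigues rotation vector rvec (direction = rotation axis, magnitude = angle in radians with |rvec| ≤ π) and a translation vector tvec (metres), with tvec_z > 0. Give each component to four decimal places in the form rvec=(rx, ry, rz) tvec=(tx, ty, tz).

rvec=(-0.0620, -0.1358, -0.3899) tvec=(-0.0180, -0.0812, 0.6607)

Intrinsics K: fx=505.9, fy=447.7, cx=331.0, cy=243.9
Marker side s = 0.245 m; corners in marker frame (Z=0):
  M0 = (-0.1225, +0.1225, 0)
  M1 = (+0.1225, +0.1225, 0)
  M2 = (+0.1225, -0.1225, 0)
  M3 = (-0.1225, -0.1225, 0)
Detected image corners:
  c0 = (265.057905, 298.390366) px
  c1 = (436.917408, 234.611381) px
  c2 = (366.103618, 86.357190) px
  c3 = (192.610801, 141.243153) px
Planar DLT: solve 8×8 A·h = b for H (H[2,2]=1):
  H  [+773.41278 +275.99502 +317.24748]
  H  [-200.67600 +612.95905 +188.87635]
  H  [+0.21763 -0.05167 +1.00000]
B = K⁻¹H; ‖b₁‖=1.513511, ‖b₂‖=1.513511; λ = 2/(‖b₁‖+‖b₂‖) = 0.660715, sign → tz>0 ⇒ λ=+0.660715
r₁ = λ·B[:,0] = (+0.91601,-0.37449,+0.14379); r₂ = λ·B[:,1] = (+0.38279,+0.92320,-0.03414)
r₃ = r₁×r₂ = (-0.11996,+0.08631,+0.98902); SVD([r₁ r₂ r₃]) → R = UVᵀ:
  R  [+0.91601 +0.38279 -0.11996]
  R  [-0.37449 +0.92320 +0.08631]
  R  [+0.14379 -0.03414 +0.98902]
t = (-0.01796, -0.08120, +0.66072) m
tr R = 2.828235; θ = arccos((tr R − 1)/2) = 0.417470 rad = 23.919°
axis k = ((R−Rᵀ)₃₂, (R−Rᵀ)₁₃, (R−Rᵀ)₂₁) / (2 sinθ) = (-0.148545, -0.325263, -0.933884)
rvec = θ·k = (-0.062013, -0.135788, -0.389869)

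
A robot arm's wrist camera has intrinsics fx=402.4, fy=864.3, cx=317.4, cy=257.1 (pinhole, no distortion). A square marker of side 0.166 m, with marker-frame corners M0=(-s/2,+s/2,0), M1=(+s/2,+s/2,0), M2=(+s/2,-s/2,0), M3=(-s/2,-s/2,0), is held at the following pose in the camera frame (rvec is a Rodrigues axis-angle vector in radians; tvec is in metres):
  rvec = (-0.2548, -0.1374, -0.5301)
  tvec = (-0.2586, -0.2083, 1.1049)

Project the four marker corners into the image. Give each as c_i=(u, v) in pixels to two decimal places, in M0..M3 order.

Intrinsics K: fx=402.4, fy=864.3, cx=317.4, cy=257.1
Marker side s = 0.166 m; corners in marker frame (Z=0):
  M0 = (-0.0830, +0.0830, 0)
  M1 = (+0.0830, +0.0830, 0)
  M2 = (+0.0830, -0.0830, 0)
  M3 = (-0.0830, -0.0830, 0)
rvec = (-0.2548, -0.1374, -0.5301), |rvec| = θ = 0.60399 rad = 34.606°
Rodrigues: sinθ=0.56793, 1−cosθ=0.17693; R = I + sinθ·[k]× + (1−cosθ)·[k]×²:
    [+0.85456 +0.51543 -0.06369]
    [-0.48147 +0.83223 +0.27491]
    [+0.19470 -0.20426 +0.95936]
t = (-0.2586, -0.2083, 1.1049) m
M0: Pc = R·M0+t = (-0.28675, -0.09926, +1.07179); u = 402.4·(-0.28675)/1.07179 + 317.4 = 209.7411, v = 864.3·(-0.09926)/1.07179 + 257.1 = 177.0535
M1: Pc = R·M1+t = (-0.14489, -0.17919, +1.10411); u = 402.4·(-0.14489)/1.10411 + 317.4 = 264.5935, v = 864.3·(-0.17919)/1.10411 + 257.1 = 116.8314
M2: Pc = R·M2+t = (-0.23045, -0.31734, +1.13801); u = 402.4·(-0.23045)/1.13801 + 317.4 = 235.9125, v = 864.3·(-0.31734)/1.13801 + 257.1 = 16.0884
M3: Pc = R·M3+t = (-0.37231, -0.23741, +1.10569); u = 402.4·(-0.37231)/1.10569 + 317.4 = 181.9038, v = 864.3·(-0.23741)/1.10569 + 257.1 = 71.5188

c0=(209.74, 177.05) c1=(264.59, 116.83) c2=(235.91, 16.09) c3=(181.90, 71.52)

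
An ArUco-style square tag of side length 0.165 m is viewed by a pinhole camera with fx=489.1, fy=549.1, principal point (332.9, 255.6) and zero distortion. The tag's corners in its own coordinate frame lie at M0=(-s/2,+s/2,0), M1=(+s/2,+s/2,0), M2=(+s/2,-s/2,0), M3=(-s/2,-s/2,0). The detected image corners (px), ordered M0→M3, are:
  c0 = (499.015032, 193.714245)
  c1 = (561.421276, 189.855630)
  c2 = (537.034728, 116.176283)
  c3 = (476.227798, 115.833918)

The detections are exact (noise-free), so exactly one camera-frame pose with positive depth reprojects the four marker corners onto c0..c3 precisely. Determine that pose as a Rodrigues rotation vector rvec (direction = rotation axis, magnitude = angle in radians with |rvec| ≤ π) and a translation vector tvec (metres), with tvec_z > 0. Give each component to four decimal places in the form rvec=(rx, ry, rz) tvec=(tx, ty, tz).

Intrinsics K: fx=489.1, fy=549.1, cx=332.9, cy=255.6
Marker side s = 0.165 m; corners in marker frame (Z=0):
  M0 = (-0.0825, +0.0825, 0)
  M1 = (+0.0825, +0.0825, 0)
  M2 = (+0.0825, -0.0825, 0)
  M3 = (-0.0825, -0.0825, 0)
Detected image corners:
  c0 = (499.015032, 193.714245) px
  c1 = (561.421276, 189.855630) px
  c2 = (537.034728, 116.176283) px
  c3 = (476.227798, 115.833918) px
Planar DLT: solve 8×8 A·h = b for H (H[2,2]=1):
  H  [+544.03084 -3.86517 +518.98603]
  H  [+40.33595 +415.30417 +152.98509]
  H  [+0.32940 -0.28345 +1.00000]
B = K⁻¹H; ‖b₁‖=0.950588, ‖b₂‖=0.950588; λ = 2/(‖b₁‖+‖b₂‖) = 1.051980, sign → tz>0 ⇒ λ=+1.051980
r₁ = λ·B[:,0] = (+0.93427,-0.08403,+0.34653); r₂ = λ·B[:,1] = (+0.19464,+0.93445,-0.29818)
r₃ = r₁×r₂ = (-0.29876,+0.34603,+0.88939); SVD([r₁ r₂ r₃]) → R = UVᵀ:
  R  [+0.93427 +0.19464 -0.29876]
  R  [-0.08403 +0.93445 +0.34603]
  R  [+0.34653 -0.29818 +0.88939]
t = (+0.40024, -0.19659, +1.05198) m
tr R = 2.758106; θ = arccos((tr R − 1)/2) = 0.496924 rad = 28.472°
axis k = ((R−Rᵀ)₃₂, (R−Rᵀ)₁₃, (R−Rᵀ)₂₁) / (2 sinθ) = (-0.675672, -0.676789, -0.292276)
rvec = θ·k = (-0.335757, -0.336312, -0.145239)

rvec=(-0.3358, -0.3363, -0.1452) tvec=(0.4002, -0.1966, 1.0520)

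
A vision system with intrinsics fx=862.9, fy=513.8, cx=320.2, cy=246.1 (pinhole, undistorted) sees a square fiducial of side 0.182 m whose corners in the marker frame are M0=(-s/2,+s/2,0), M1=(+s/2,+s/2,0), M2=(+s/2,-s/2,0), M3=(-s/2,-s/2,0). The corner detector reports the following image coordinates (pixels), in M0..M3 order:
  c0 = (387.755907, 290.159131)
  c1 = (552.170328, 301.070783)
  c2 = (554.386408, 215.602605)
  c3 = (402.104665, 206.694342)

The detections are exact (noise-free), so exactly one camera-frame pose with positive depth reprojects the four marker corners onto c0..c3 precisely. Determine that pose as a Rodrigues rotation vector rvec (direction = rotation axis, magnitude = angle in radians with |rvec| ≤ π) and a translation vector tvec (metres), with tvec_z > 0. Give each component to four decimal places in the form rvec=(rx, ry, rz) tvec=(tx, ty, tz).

rvec=(-0.4437, 0.0560, 0.1208) tvec=(0.1777, 0.0109, 0.9988)

Intrinsics K: fx=862.9, fy=513.8, cx=320.2, cy=246.1
Marker side s = 0.182 m; corners in marker frame (Z=0):
  M0 = (-0.0910, +0.0910, 0)
  M1 = (+0.0910, +0.0910, 0)
  M2 = (+0.0910, -0.0910, 0)
  M3 = (-0.0910, -0.0910, 0)
Detected image corners:
  c0 = (387.755907, 290.159131) px
  c1 = (552.170328, 301.070783) px
  c2 = (554.386408, 215.602605) px
  c3 = (402.104665, 206.694342) px
Planar DLT: solve 8×8 A·h = b for H (H[2,2]=1):
  H  [+830.62081 -247.33987 +473.68505]
  H  [+33.85696 +356.32393 +251.71132]
  H  [-0.08043 -0.42520 +1.00000]
B = K⁻¹H; ‖b₁‖=1.001154, ‖b₂‖=1.001154; λ = 2/(‖b₁‖+‖b₂‖) = 0.998848, sign → tz>0 ⇒ λ=+0.998848
r₁ = λ·B[:,0] = (+0.99130,+0.10430,-0.08034); r₂ = λ·B[:,1] = (-0.12871,+0.89613,-0.42471)
r₃ = r₁×r₂ = (+0.02770,+0.43135,+0.90176); SVD([r₁ r₂ r₃]) → R = UVᵀ:
  R  [+0.99130 -0.12871 +0.02770]
  R  [+0.10430 +0.89613 +0.43135]
  R  [-0.08034 -0.42471 +0.90176]
t = (+0.17767, +0.01091, +0.99885) m
tr R = 2.789189; θ = arccos((tr R − 1)/2) = 0.463274 rad = 26.544°
axis k = ((R−Rᵀ)₃₂, (R−Rᵀ)₁₃, (R−Rᵀ)₂₁) / (2 sinθ) = (-0.957820, +0.120882, +0.260709)
rvec = θ·k = (-0.443733, +0.056002, +0.120779)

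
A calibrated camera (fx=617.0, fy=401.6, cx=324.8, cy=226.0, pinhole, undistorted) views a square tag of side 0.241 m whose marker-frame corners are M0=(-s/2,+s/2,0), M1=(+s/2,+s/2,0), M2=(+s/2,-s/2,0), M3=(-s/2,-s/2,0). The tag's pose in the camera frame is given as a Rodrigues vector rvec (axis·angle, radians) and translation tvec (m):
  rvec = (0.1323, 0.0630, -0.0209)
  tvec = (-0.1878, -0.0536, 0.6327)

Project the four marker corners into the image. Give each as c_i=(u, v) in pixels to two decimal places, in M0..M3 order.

Intrinsics K: fx=617.0, fy=401.6, cx=324.8, cy=226.0
Marker side s = 0.241 m; corners in marker frame (Z=0):
  M0 = (-0.1205, +0.1205, 0)
  M1 = (+0.1205, +0.1205, 0)
  M2 = (+0.1205, -0.1205, 0)
  M3 = (-0.1205, -0.1205, 0)
rvec = (0.1323, 0.0630, -0.0209), |rvec| = θ = 0.14802 rad = 8.481°
Rodrigues: sinθ=0.14748, 1−cosθ=0.01093; R = I + sinθ·[k]× + (1−cosθ)·[k]×²:
    [+0.99780 +0.02498 +0.06139]
    [-0.01666 +0.99105 -0.13247]
    [-0.06415 +0.13116 +0.98928]
t = (-0.1878, -0.0536, 0.6327) m
M0: Pc = R·M0+t = (-0.30502, +0.06783, +0.65623); u = 617.0·(-0.30502)/0.65623 + 324.8 = 38.0123, v = 401.6·(+0.06783)/0.65623 + 226.0 = 267.5098
M1: Pc = R·M1+t = (-0.06455, +0.06381, +0.64077); u = 617.0·(-0.06455)/0.64077 + 324.8 = 262.6407, v = 401.6·(+0.06381)/0.64077 + 226.0 = 265.9943
M2: Pc = R·M2+t = (-0.07058, -0.17503, +0.60917); u = 617.0·(-0.07058)/0.60917 + 324.8 = 253.3168, v = 401.6·(-0.17503)/0.60917 + 226.0 = 110.6098
M3: Pc = R·M3+t = (-0.31105, -0.17101, +0.62463); u = 617.0·(-0.31105)/0.62463 + 324.8 = 17.5516, v = 401.6·(-0.17101)/0.62463 + 226.0 = 116.0479

c0=(38.01, 267.51) c1=(262.64, 265.99) c2=(253.32, 110.61) c3=(17.55, 116.05)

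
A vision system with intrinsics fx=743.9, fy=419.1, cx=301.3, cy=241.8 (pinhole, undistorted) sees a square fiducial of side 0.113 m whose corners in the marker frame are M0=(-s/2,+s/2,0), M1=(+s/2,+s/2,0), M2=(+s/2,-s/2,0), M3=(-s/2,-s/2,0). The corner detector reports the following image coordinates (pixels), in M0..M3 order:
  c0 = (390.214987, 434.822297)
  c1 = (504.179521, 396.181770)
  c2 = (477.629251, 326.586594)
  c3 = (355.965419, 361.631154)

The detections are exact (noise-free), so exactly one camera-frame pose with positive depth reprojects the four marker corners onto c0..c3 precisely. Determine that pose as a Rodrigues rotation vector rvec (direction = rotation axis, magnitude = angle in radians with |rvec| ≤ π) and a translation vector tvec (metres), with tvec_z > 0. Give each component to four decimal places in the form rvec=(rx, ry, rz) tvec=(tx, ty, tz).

Intrinsics K: fx=743.9, fy=419.1, cx=301.3, cy=241.8
Marker side s = 0.113 m; corners in marker frame (Z=0):
  M0 = (-0.0565, +0.0565, 0)
  M1 = (+0.0565, +0.0565, 0)
  M2 = (+0.0565, -0.0565, 0)
  M3 = (-0.0565, -0.0565, 0)
Detected image corners:
  c0 = (390.214987, 434.822297) px
  c1 = (504.179521, 396.181770) px
  c2 = (477.629251, 326.586594) px
  c3 = (355.965419, 361.631154) px
Planar DLT: solve 8×8 A·h = b for H (H[2,2]=1):
  H  [+1325.52489 +444.39228 +434.53422]
  H  [-76.97557 +786.49837 +379.94655]
  H  [+0.65674 +0.40887 +1.00000]
B = K⁻¹H; ‖b₁‖=1.745174, ‖b₂‖=1.745174; λ = 2/(‖b₁‖+‖b₂‖) = 0.573009, sign → tz>0 ⇒ λ=+0.573009
r₁ = λ·B[:,0] = (+0.86860,-0.32236,+0.37632); r₂ = λ·B[:,1] = (+0.24741,+0.94016,+0.23429)
r₃ = r₁×r₂ = (-0.42932,-0.11040,+0.89638); SVD([r₁ r₂ r₃]) → R = UVᵀ:
  R  [+0.86860 +0.24741 -0.42932]
  R  [-0.32236 +0.94016 -0.11040]
  R  [+0.37632 +0.23429 +0.89638]
t = (+0.10263, +0.18888, +0.57301) m
tr R = 2.705140; θ = arccos((tr R − 1)/2) = 0.549913 rad = 31.508°
axis k = ((R−Rᵀ)₃₂, (R−Rᵀ)₁₃, (R−Rᵀ)₂₁) / (2 sinθ) = (+0.329768, -0.770778, -0.545119)
rvec = θ·k = (+0.181344, -0.423861, -0.299768)

rvec=(0.1813, -0.4239, -0.2998) tvec=(0.1026, 0.1889, 0.5730)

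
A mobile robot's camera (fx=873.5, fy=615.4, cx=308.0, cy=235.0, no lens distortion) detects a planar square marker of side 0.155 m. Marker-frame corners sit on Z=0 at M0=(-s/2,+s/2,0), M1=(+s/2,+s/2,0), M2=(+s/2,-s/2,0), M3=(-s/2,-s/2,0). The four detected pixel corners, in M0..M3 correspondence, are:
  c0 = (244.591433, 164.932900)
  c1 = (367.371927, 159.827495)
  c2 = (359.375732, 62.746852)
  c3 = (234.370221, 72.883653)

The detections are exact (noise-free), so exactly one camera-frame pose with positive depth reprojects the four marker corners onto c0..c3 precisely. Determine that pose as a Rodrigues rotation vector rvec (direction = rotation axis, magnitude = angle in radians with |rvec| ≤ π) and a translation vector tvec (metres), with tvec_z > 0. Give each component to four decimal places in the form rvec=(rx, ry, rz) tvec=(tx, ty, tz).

rvec=(0.1547, 0.3452, -0.0427) tvec=(-0.0095, -0.1986, 1.0248)

Intrinsics K: fx=873.5, fy=615.4, cx=308.0, cy=235.0
Marker side s = 0.155 m; corners in marker frame (Z=0):
  M0 = (-0.0775, +0.0775, 0)
  M1 = (+0.0775, +0.0775, 0)
  M2 = (+0.0775, -0.0775, 0)
  M3 = (-0.0775, -0.0775, 0)
Detected image corners:
  c0 = (244.591433, 164.932900) px
  c1 = (367.371927, 159.827495) px
  c2 = (359.375732, 62.746852) px
  c3 = (234.370221, 72.883653) px
Planar DLT: solve 8×8 A·h = b for H (H[2,2]=1):
  H  [+699.17044 +101.23214 +299.88316]
  H  [-87.19958 +625.82380 +115.70977]
  H  [-0.33196 +0.14027 +1.00000]
B = K⁻¹H; ‖b₁‖=0.975796, ‖b₂‖=0.975796; λ = 2/(‖b₁‖+‖b₂‖) = 1.024804, sign → tz>0 ⇒ λ=+1.024804
r₁ = λ·B[:,0] = (+0.94023,-0.01530,-0.34019); r₂ = λ·B[:,1] = (+0.06808,+0.98727,+0.14375)
r₃ = r₁×r₂ = (+0.33366,-0.15832,+0.92930); SVD([r₁ r₂ r₃]) → R = UVᵀ:
  R  [+0.94023 +0.06808 +0.33366]
  R  [-0.01530 +0.98727 -0.15832]
  R  [-0.34019 +0.14375 +0.92930]
t = (-0.00952, -0.19865, +1.02480) m
tr R = 2.856804; θ = arccos((tr R − 1)/2) = 0.380707 rad = 21.813°
axis k = ((R−Rᵀ)₃₂, (R−Rᵀ)₁₃, (R−Rᵀ)₂₁) / (2 sinθ) = (+0.406471, +0.906748, -0.112201)
rvec = θ·k = (+0.154746, +0.345205, -0.042716)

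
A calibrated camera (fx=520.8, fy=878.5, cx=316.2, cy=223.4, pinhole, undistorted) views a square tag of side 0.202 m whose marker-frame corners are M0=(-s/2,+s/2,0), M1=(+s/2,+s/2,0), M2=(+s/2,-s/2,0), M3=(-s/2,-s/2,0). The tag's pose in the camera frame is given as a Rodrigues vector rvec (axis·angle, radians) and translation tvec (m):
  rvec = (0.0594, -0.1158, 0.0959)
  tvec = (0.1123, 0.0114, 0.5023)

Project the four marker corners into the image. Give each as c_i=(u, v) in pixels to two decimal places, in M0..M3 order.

c0=(318.77, 404.96) c1=(518.82, 428.05) c2=(543.58, 85.86) c3=(340.29, 45.41)

Intrinsics K: fx=520.8, fy=878.5, cx=316.2, cy=223.4
Marker side s = 0.202 m; corners in marker frame (Z=0):
  M0 = (-0.1010, +0.1010, 0)
  M1 = (+0.1010, +0.1010, 0)
  M2 = (+0.1010, -0.1010, 0)
  M3 = (-0.1010, -0.1010, 0)
rvec = (0.0594, -0.1158, 0.0959), |rvec| = θ = 0.16166 rad = 9.263°
Rodrigues: sinθ=0.16096, 1−cosθ=0.01304; R = I + sinθ·[k]× + (1−cosθ)·[k]×²:
    [+0.98872 -0.09891 -0.11245]
    [+0.09205 +0.99365 -0.06468]
    [+0.11814 +0.05360 +0.99155]
t = (0.1123, 0.0114, 0.5023) m
M0: Pc = R·M0+t = (+0.00245, +0.10246, +0.49578); u = 520.8·(+0.00245)/0.49578 + 316.2 = 318.7723, v = 878.5·(+0.10246)/0.49578 + 223.4 = 404.9568
M1: Pc = R·M1+t = (+0.20217, +0.12106, +0.51965); u = 520.8·(+0.20217)/0.51965 + 316.2 = 518.8196, v = 878.5·(+0.12106)/0.51965 + 223.4 = 428.0541
M2: Pc = R·M2+t = (+0.22215, -0.07966, +0.50882); u = 520.8·(+0.22215)/0.50882 + 316.2 = 543.5825, v = 878.5·(-0.07966)/0.50882 + 223.4 = 85.8603
M3: Pc = R·M3+t = (+0.02243, -0.09826, +0.48495); u = 520.8·(+0.02243)/0.48495 + 316.2 = 340.2874, v = 878.5·(-0.09826)/0.48495 + 223.4 = 45.4083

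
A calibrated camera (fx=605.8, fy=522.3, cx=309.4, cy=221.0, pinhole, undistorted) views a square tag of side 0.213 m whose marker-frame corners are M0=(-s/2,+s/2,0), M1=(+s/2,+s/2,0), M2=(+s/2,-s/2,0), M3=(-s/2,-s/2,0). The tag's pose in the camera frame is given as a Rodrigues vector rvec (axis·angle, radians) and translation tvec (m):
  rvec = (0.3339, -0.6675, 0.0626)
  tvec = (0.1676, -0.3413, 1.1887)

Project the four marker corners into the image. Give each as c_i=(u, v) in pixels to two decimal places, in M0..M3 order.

c0=(344.36, 114.39) c1=(419.69, 121.01) c2=(442.34, 30.20) c3=(365.57, 12.29)

Intrinsics K: fx=605.8, fy=522.3, cx=309.4, cy=221.0
Marker side s = 0.213 m; corners in marker frame (Z=0):
  M0 = (-0.1065, +0.1065, 0)
  M1 = (+0.1065, +0.1065, 0)
  M2 = (+0.1065, -0.1065, 0)
  M3 = (-0.1065, -0.1065, 0)
rvec = (0.3339, -0.6675, 0.0626), |rvec| = θ = 0.74898 rad = 42.913°
Rodrigues: sinθ=0.68089, 1−cosθ=0.26761; R = I + sinθ·[k]× + (1−cosθ)·[k]×²:
    [+0.78557 -0.16324 -0.59685]
    [-0.04942 +0.94494 -0.32348]
    [+0.61679 +0.28361 +0.73426]
t = (0.1676, -0.3413, 1.1887) m
M0: Pc = R·M0+t = (+0.06655, -0.23540, +1.15322); u = 605.8·(+0.06655)/1.15322 + 309.4 = 344.3606, v = 522.3·(-0.23540)/1.15322 + 221.0 = 114.3854
M1: Pc = R·M1+t = (+0.23388, -0.24593, +1.28459); u = 605.8·(+0.23388)/1.28459 + 309.4 = 419.6948, v = 522.3·(-0.24593)/1.28459 + 221.0 = 121.0093
M2: Pc = R·M2+t = (+0.26865, -0.44720, +1.22418); u = 605.8·(+0.26865)/1.22418 + 309.4 = 442.3433, v = 522.3·(-0.44720)/1.22418 + 221.0 = 30.2016
M3: Pc = R·M3+t = (+0.10132, -0.43667, +1.09281); u = 605.8·(+0.10132)/1.09281 + 309.4 = 365.5675, v = 522.3·(-0.43667)/1.09281 + 221.0 = 12.2947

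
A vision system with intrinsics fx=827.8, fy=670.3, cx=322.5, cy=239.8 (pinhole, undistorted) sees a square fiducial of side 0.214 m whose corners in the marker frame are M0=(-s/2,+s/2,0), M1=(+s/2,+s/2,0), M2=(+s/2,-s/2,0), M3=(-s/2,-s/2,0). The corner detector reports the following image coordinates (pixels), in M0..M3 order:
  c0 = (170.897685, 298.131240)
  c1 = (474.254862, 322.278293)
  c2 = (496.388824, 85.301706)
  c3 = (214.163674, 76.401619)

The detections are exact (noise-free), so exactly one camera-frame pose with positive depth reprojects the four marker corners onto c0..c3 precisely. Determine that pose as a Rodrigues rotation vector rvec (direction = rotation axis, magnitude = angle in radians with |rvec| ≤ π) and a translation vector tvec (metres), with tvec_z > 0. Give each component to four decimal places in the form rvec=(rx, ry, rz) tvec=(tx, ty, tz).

rvec=(-0.2317, 0.1607, 0.0987) tvec=(0.0091, -0.0437, 0.5972)

Intrinsics K: fx=827.8, fy=670.3, cx=322.5, cy=239.8
Marker side s = 0.214 m; corners in marker frame (Z=0):
  M0 = (-0.1070, +0.1070, 0)
  M1 = (+0.1070, +0.1070, 0)
  M2 = (+0.1070, -0.1070, 0)
  M3 = (-0.1070, -0.1070, 0)
Detected image corners:
  c0 = (170.897685, 298.131240) px
  c1 = (474.254862, 322.278293) px
  c2 = (496.388824, 85.301706) px
  c3 = (214.163674, 76.401619) px
Planar DLT: solve 8×8 A·h = b for H (H[2,2]=1):
  H  [+1269.95758 -279.36426 +335.12215]
  H  [+20.26432 +998.51302 +190.74947]
  H  [-0.28406 -0.36899 +1.00000]
B = K⁻¹H; ‖b₁‖=1.674351, ‖b₂‖=1.674351; λ = 2/(‖b₁‖+‖b₂‖) = 0.597246, sign → tz>0 ⇒ λ=+0.597246
r₁ = λ·B[:,0] = (+0.98235,+0.07875,-0.16965); r₂ = λ·B[:,1] = (-0.11570,+0.96853,-0.22038)
r₃ = r₁×r₂ = (+0.14696,+0.23612,+0.96055); SVD([r₁ r₂ r₃]) → R = UVᵀ:
  R  [+0.98235 -0.11570 +0.14696]
  R  [+0.07875 +0.96853 +0.23612]
  R  [-0.16965 -0.22038 +0.96055]
t = (+0.00911, -0.04370, +0.59725) m
tr R = 2.911428; θ = arccos((tr R − 1)/2) = 0.298720 rad = 17.115°
axis k = ((R−Rᵀ)₃₂, (R−Rᵀ)₁₃, (R−Rᵀ)₂₁) / (2 sinθ) = (-0.775566, +0.537918, +0.330365)
rvec = θ·k = (-0.231677, +0.160687, +0.098687)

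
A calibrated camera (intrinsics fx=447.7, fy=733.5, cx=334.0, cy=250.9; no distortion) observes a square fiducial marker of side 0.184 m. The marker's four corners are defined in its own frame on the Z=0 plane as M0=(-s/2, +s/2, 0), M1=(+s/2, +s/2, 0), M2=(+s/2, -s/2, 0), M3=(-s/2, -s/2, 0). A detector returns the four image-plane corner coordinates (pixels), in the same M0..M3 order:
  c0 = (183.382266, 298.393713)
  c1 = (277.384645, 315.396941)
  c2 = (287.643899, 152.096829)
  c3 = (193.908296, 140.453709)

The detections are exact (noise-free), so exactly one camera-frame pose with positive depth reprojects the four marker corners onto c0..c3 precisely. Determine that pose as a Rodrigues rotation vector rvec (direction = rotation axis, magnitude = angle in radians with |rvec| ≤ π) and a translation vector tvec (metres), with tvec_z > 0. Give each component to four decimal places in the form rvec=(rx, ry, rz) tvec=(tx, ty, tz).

Intrinsics K: fx=447.7, fy=733.5, cx=334.0, cy=250.9
Marker side s = 0.184 m; corners in marker frame (Z=0):
  M0 = (-0.0920, +0.0920, 0)
  M1 = (+0.0920, +0.0920, 0)
  M2 = (+0.0920, -0.0920, 0)
  M3 = (-0.0920, -0.0920, 0)
Detected image corners:
  c0 = (183.382266, 298.393713) px
  c1 = (277.384645, 315.396941) px
  c2 = (287.643899, 152.096829) px
  c3 = (193.908296, 140.453709) px
Planar DLT: solve 8×8 A·h = b for H (H[2,2]=1):
  H  [+468.16806 -64.78090 +234.82701]
  H  [+37.41212 +864.72541 +226.20795]
  H  [-0.17823 -0.03518 +1.00000]
B = K⁻¹H; ‖b₁‖=1.197329, ‖b₂‖=1.197329; λ = 2/(‖b₁‖+‖b₂‖) = 0.835192, sign → tz>0 ⇒ λ=+0.835192
r₁ = λ·B[:,0] = (+0.98443,+0.09352,-0.14886); r₂ = λ·B[:,1] = (-0.09893,+0.99466,-0.02938)
r₃ = r₁×r₂ = (+0.14531,+0.04365,+0.98842); SVD([r₁ r₂ r₃]) → R = UVᵀ:
  R  [+0.98443 -0.09893 +0.14531]
  R  [+0.09352 +0.99466 +0.04365]
  R  [-0.14886 -0.02938 +0.98842]
t = (-0.18501, -0.02812, +0.83519) m
tr R = 2.967510; θ = arccos((tr R − 1)/2) = 0.180495 rad = 10.342°
axis k = ((R−Rᵀ)₃₂, (R−Rᵀ)₁₃, (R−Rᵀ)₂₁) / (2 sinθ) = (-0.203408, +0.819337, +0.536016)
rvec = θ·k = (-0.036714, +0.147886, +0.096748)

rvec=(-0.0367, 0.1479, 0.0967) tvec=(-0.1850, -0.0281, 0.8352)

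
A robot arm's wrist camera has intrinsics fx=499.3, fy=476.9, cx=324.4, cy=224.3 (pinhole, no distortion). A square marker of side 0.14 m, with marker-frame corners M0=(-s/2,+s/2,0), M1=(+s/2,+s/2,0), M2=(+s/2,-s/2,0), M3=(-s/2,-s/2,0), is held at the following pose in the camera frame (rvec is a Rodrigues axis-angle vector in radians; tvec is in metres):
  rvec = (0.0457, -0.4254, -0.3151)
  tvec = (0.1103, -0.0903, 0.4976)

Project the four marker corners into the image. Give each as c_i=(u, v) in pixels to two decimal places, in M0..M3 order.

Intrinsics K: fx=499.3, fy=476.9, cx=324.4, cy=224.3
Marker side s = 0.14 m; corners in marker frame (Z=0):
  M0 = (-0.0700, +0.0700, 0)
  M1 = (+0.0700, +0.0700, 0)
  M2 = (+0.0700, -0.0700, 0)
  M3 = (-0.0700, -0.0700, 0)
rvec = (0.0457, -0.4254, -0.3151), |rvec| = θ = 0.53136 rad = 30.445°
Rodrigues: sinθ=0.50670, 1−cosθ=0.13788; R = I + sinθ·[k]× + (1−cosθ)·[k]×²:
    [+0.86314 +0.29099 -0.41269]
    [-0.30997 +0.95049 +0.02188]
    [+0.39863 +0.10904 +0.91061]
t = (0.1103, -0.0903, 0.4976) m
M0: Pc = R·M0+t = (+0.07025, -0.00207, +0.47733); u = 499.3·(+0.07025)/0.47733 + 324.4 = 397.8829, v = 476.9·(-0.00207)/0.47733 + 224.3 = 222.2346
M1: Pc = R·M1+t = (+0.19109, -0.04546, +0.53314); u = 499.3·(+0.19109)/0.53314 + 324.4 = 503.3609, v = 476.9·(-0.04546)/0.53314 + 224.3 = 183.6320
M2: Pc = R·M2+t = (+0.15035, -0.17853, +0.51787); u = 499.3·(+0.15035)/0.51787 + 324.4 = 469.3590, v = 476.9·(-0.17853)/0.51787 + 224.3 = 59.8919
M3: Pc = R·M3+t = (+0.02951, -0.13514, +0.46206); u = 499.3·(+0.02951)/0.46206 + 324.4 = 356.2894, v = 476.9·(-0.13514)/0.46206 + 224.3 = 84.8244

c0=(397.88, 222.23) c1=(503.36, 183.63) c2=(469.36, 59.89) c3=(356.29, 84.82)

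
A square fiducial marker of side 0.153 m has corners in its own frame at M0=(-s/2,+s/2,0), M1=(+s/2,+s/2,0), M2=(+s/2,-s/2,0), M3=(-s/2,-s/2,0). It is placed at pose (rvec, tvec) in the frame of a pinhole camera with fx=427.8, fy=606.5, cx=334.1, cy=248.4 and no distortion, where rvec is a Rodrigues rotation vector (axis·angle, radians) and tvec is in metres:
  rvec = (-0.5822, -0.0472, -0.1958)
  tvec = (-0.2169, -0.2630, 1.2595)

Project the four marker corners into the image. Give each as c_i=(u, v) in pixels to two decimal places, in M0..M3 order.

Intrinsics K: fx=427.8, fy=606.5, cx=334.1, cy=248.4
Marker side s = 0.153 m; corners in marker frame (Z=0):
  M0 = (-0.0765, +0.0765, 0)
  M1 = (+0.0765, +0.0765, 0)
  M2 = (+0.0765, -0.0765, 0)
  M3 = (-0.0765, -0.0765, 0)
rvec = (-0.5822, -0.0472, -0.1958), |rvec| = θ = 0.61605 rad = 35.297°
Rodrigues: sinθ=0.57782, 1−cosθ=0.18384; R = I + sinθ·[k]× + (1−cosθ)·[k]×²:
    [+0.98035 +0.19696 +0.01095]
    [-0.17034 +0.81724 +0.55054]
    [+0.09949 -0.54159 +0.83474]
t = (-0.2169, -0.2630, 1.2595) m
M0: Pc = R·M0+t = (-0.27683, -0.18745, +1.21046); u = 427.8·(-0.27683)/1.21046 + 334.1 = 236.2629, v = 606.5·(-0.18745)/1.21046 + 248.4 = 154.4781
M1: Pc = R·M1+t = (-0.12684, -0.21351, +1.22568); u = 427.8·(-0.12684)/1.22568 + 334.1 = 289.8304, v = 606.5·(-0.21351)/1.22568 + 248.4 = 142.7485
M2: Pc = R·M2+t = (-0.15697, -0.33855, +1.30854); u = 427.8·(-0.15697)/1.30854 + 334.1 = 282.7818, v = 606.5·(-0.33855)/1.30854 + 248.4 = 91.4845
M3: Pc = R·M3+t = (-0.30696, -0.31249, +1.29332); u = 427.8·(-0.30696)/1.29332 + 334.1 = 232.5635, v = 606.5·(-0.31249)/1.29332 + 248.4 = 101.8592

c0=(236.26, 154.48) c1=(289.83, 142.75) c2=(282.78, 91.48) c3=(232.56, 101.86)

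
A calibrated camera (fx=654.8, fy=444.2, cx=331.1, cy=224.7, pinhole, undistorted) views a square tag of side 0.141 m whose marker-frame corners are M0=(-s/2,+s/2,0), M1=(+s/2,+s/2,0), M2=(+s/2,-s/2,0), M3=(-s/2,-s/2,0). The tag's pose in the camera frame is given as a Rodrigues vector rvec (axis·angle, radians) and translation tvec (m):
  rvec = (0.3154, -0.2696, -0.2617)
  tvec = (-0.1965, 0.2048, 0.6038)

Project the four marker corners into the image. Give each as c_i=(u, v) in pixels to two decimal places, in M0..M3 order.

c0=(66.54, 435.23) c1=(212.87, 396.61) c2=(170.91, 313.81) c3=(9.96, 351.18)

Intrinsics K: fx=654.8, fy=444.2, cx=331.1, cy=224.7
Marker side s = 0.141 m; corners in marker frame (Z=0):
  M0 = (-0.0705, +0.0705, 0)
  M1 = (+0.0705, +0.0705, 0)
  M2 = (+0.0705, -0.0705, 0)
  M3 = (-0.0705, -0.0705, 0)
rvec = (0.3154, -0.2696, -0.2617), |rvec| = θ = 0.49056 rad = 28.107°
Rodrigues: sinθ=0.47112, 1−cosθ=0.11793; R = I + sinθ·[k]× + (1−cosθ)·[k]×²:
    [+0.93082 +0.20966 -0.29937]
    [-0.29300 +0.91769 -0.26833]
    [+0.21847 +0.33748 +0.91563]
t = (-0.1965, 0.2048, 0.6038) m
M0: Pc = R·M0+t = (-0.24734, +0.29015, +0.61219); u = 654.8·(-0.24734)/0.61219 + 331.1 = 66.5427, v = 444.2·(+0.29015)/0.61219 + 224.7 = 435.2329
M1: Pc = R·M1+t = (-0.11610, +0.24884, +0.64299); u = 654.8·(-0.11610)/0.64299 + 331.1 = 212.8721, v = 444.2·(+0.24884)/0.64299 + 224.7 = 396.6067
M2: Pc = R·M2+t = (-0.14566, +0.11945, +0.59541); u = 654.8·(-0.14566)/0.59541 + 331.1 = 170.9128, v = 444.2·(+0.11945)/0.59541 + 224.7 = 313.8119
M3: Pc = R·M3+t = (-0.27690, +0.16076, +0.56461); u = 654.8·(-0.27690)/0.56461 + 331.1 = 9.9618, v = 444.2·(+0.16076)/0.56461 + 224.7 = 351.1764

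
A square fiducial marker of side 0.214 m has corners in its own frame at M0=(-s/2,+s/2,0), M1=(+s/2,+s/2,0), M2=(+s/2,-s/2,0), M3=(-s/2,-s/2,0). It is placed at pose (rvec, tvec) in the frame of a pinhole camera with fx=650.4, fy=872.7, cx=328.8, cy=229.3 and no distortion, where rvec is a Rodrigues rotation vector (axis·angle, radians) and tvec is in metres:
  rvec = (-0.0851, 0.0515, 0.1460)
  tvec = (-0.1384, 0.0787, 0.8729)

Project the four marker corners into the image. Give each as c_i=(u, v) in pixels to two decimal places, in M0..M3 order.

Intrinsics K: fx=650.4, fy=872.7, cx=328.8, cy=229.3
Marker side s = 0.214 m; corners in marker frame (Z=0):
  M0 = (-0.1070, +0.1070, 0)
  M1 = (+0.1070, +0.1070, 0)
  M2 = (+0.1070, -0.1070, 0)
  M3 = (-0.1070, -0.1070, 0)
rvec = (-0.0851, 0.0515, 0.1460), |rvec| = θ = 0.17666 rad = 10.122°
Rodrigues: sinθ=0.17575, 1−cosθ=0.01556; R = I + sinθ·[k]× + (1−cosθ)·[k]×²:
    [+0.98805 -0.14743 +0.04504]
    [+0.14306 +0.98576 +0.08841]
    [-0.05743 -0.08091 +0.99507]
t = (-0.1384, 0.0787, 0.8729) m
M0: Pc = R·M0+t = (-0.25990, +0.16887, +0.87039); u = 650.4·(-0.25990)/0.87039 + 328.8 = 134.5921, v = 872.7·(+0.16887)/0.87039 + 229.3 = 398.6177
M1: Pc = R·M1+t = (-0.04845, +0.19948, +0.85810); u = 650.4·(-0.04845)/0.85810 + 328.8 = 292.0743, v = 872.7·(+0.19948)/0.85810 + 229.3 = 432.1777
M2: Pc = R·M2+t = (-0.01690, -0.01147, +0.87541); u = 650.4·(-0.01690)/0.87541 + 328.8 = 316.2408, v = 872.7·(-0.01147)/0.87541 + 229.3 = 217.8664
M3: Pc = R·M3+t = (-0.22835, -0.04208, +0.88770); u = 650.4·(-0.22835)/0.88770 + 328.8 = 161.4956, v = 872.7·(-0.04208)/0.88770 + 229.3 = 187.9281

c0=(134.59, 398.62) c1=(292.07, 432.18) c2=(316.24, 217.87) c3=(161.50, 187.93)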